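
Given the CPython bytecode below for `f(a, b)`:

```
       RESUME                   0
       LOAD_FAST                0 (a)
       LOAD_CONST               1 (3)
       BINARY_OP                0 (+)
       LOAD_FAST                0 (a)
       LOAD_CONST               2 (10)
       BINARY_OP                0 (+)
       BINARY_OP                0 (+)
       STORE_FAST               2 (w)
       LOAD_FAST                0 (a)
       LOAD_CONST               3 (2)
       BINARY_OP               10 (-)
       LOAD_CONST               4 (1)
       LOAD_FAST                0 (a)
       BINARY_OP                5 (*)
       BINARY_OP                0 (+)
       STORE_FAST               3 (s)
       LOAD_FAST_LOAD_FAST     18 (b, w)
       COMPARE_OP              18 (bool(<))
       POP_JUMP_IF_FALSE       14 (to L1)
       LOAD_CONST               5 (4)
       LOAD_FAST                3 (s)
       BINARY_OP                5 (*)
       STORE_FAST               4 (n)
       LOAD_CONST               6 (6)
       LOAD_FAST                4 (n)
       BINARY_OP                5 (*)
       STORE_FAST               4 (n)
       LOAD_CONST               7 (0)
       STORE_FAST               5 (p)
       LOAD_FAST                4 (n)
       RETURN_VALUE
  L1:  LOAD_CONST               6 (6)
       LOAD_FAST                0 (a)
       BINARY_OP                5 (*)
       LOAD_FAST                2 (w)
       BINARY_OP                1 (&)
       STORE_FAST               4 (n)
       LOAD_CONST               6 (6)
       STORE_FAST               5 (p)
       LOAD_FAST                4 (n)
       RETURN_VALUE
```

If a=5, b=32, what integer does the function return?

LOAD_FAST a → push 5. Stack: [5]
LOAD_CONST → push 3. Stack: [5, 3]
BINARY_OP + → 5 + 3 = 8. Stack: [8]
LOAD_FAST a → push 5. Stack: [8, 5]
LOAD_CONST → push 10. Stack: [8, 5, 10]
BINARY_OP + → 5 + 10 = 15. Stack: [8, 15]
BINARY_OP + → 8 + 15 = 23. Stack: [23]
STORE_FAST w → w=23. Stack: []
LOAD_FAST a → push 5. Stack: [5]
LOAD_CONST → push 2. Stack: [5, 2]
BINARY_OP - → 5 - 2 = 3. Stack: [3]
LOAD_CONST → push 1. Stack: [3, 1]
LOAD_FAST a → push 5. Stack: [3, 1, 5]
BINARY_OP * → 1 * 5 = 5. Stack: [3, 5]
BINARY_OP + → 3 + 5 = 8. Stack: [8]
STORE_FAST s → s=8. Stack: []
LOAD_FAST_LOAD_FAST b,w → push 32,23. Stack: [32, 23]
COMPARE_OP bool(<) → 32 vs 23 = False. Stack: [False]
POP_JUMP_IF_FALSE → pop False; jump. Stack: []
LOAD_CONST → push 6. Stack: [6]
LOAD_FAST a → push 5. Stack: [6, 5]
BINARY_OP * → 6 * 5 = 30. Stack: [30]
LOAD_FAST w → push 23. Stack: [30, 23]
BINARY_OP & → 30 & 23 = 22. Stack: [22]
STORE_FAST n → n=22. Stack: []
LOAD_CONST → push 6. Stack: [6]
STORE_FAST p → p=6. Stack: []
LOAD_FAST n → push 22. Stack: [22]
RETURN_VALUE → return 22.

22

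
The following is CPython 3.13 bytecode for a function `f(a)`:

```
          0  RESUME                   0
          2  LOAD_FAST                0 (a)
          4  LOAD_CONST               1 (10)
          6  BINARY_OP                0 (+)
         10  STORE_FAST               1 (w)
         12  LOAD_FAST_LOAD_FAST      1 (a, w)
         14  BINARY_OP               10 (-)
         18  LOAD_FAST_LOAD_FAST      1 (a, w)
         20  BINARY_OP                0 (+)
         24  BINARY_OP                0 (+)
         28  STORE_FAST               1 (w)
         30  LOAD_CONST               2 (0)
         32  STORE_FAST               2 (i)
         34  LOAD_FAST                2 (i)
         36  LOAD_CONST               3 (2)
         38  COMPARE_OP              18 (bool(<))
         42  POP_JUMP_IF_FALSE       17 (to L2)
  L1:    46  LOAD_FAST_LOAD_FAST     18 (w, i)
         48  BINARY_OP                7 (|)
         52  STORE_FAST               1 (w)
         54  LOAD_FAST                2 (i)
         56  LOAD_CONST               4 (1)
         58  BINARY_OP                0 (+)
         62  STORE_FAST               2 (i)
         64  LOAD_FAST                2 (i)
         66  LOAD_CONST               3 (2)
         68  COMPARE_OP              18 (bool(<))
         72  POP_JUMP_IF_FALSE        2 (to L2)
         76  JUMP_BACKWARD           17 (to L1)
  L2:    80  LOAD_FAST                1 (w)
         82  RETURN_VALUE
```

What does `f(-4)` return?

LOAD_FAST a → push -4. Stack: [-4]
LOAD_CONST → push 10. Stack: [-4, 10]
BINARY_OP + → -4 + 10 = 6. Stack: [6]
STORE_FAST w → w=6. Stack: []
LOAD_FAST_LOAD_FAST a,w → push -4,6. Stack: [-4, 6]
BINARY_OP - → -4 - 6 = -10. Stack: [-10]
LOAD_FAST_LOAD_FAST a,w → push -4,6. Stack: [-10, -4, 6]
BINARY_OP + → -4 + 6 = 2. Stack: [-10, 2]
BINARY_OP + → -10 + 2 = -8. Stack: [-8]
STORE_FAST w → w=-8. Stack: []
LOAD_CONST → push 0. Stack: [0]
STORE_FAST i → i=0. Stack: []
LOAD_FAST i → push 0. Stack: [0]
LOAD_CONST → push 2. Stack: [0, 2]
COMPARE_OP bool(<) → 0 vs 2 = True. Stack: [True]
POP_JUMP_IF_FALSE → pop True; no jump. Stack: []
LOAD_FAST_LOAD_FAST w,i → push -8,0. Stack: [-8, 0]
BINARY_OP | → -8 | 0 = -8. Stack: [-8]
STORE_FAST w → w=-8. Stack: []
LOAD_FAST i → push 0. Stack: [0]
LOAD_CONST → push 1. Stack: [0, 1]
BINARY_OP + → 0 + 1 = 1. Stack: [1]
STORE_FAST i → i=1. Stack: []
LOAD_FAST i → push 1. Stack: [1]
LOAD_CONST → push 2. Stack: [1, 2]
COMPARE_OP bool(<) → 1 vs 2 = True. Stack: [True]
POP_JUMP_IF_FALSE → pop True; no jump. Stack: []
LOAD_FAST_LOAD_FAST w,i → push -8,1. Stack: [-8, 1]
BINARY_OP | → -8 | 1 = -7. Stack: [-7]
STORE_FAST w → w=-7. Stack: []
LOAD_FAST i → push 1. Stack: [1]
LOAD_CONST → push 1. Stack: [1, 1]
BINARY_OP + → 1 + 1 = 2. Stack: [2]
STORE_FAST i → i=2. Stack: []
LOAD_FAST i → push 2. Stack: [2]
LOAD_CONST → push 2. Stack: [2, 2]
COMPARE_OP bool(<) → 2 vs 2 = False. Stack: [False]
POP_JUMP_IF_FALSE → pop False; jump. Stack: []
LOAD_FAST w → push -7. Stack: [-7]
RETURN_VALUE → return -7.

-7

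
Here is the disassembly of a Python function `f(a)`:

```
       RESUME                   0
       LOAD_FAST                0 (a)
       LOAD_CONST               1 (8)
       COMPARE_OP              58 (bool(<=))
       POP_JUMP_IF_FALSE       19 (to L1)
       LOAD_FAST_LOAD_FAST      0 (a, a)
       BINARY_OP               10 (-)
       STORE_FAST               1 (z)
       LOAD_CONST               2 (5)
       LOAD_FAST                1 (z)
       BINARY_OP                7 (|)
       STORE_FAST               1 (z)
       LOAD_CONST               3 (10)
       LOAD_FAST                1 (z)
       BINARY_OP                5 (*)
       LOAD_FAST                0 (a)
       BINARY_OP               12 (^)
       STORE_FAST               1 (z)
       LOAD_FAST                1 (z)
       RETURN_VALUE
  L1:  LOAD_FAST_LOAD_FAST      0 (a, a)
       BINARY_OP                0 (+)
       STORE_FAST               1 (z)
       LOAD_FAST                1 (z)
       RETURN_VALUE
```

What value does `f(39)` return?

78

LOAD_FAST a → push 39. Stack: [39]
LOAD_CONST → push 8. Stack: [39, 8]
COMPARE_OP bool(<=) → 39 vs 8 = False. Stack: [False]
POP_JUMP_IF_FALSE → pop False; jump. Stack: []
LOAD_FAST_LOAD_FAST a,a → push 39,39. Stack: [39, 39]
BINARY_OP + → 39 + 39 = 78. Stack: [78]
STORE_FAST z → z=78. Stack: []
LOAD_FAST z → push 78. Stack: [78]
RETURN_VALUE → return 78.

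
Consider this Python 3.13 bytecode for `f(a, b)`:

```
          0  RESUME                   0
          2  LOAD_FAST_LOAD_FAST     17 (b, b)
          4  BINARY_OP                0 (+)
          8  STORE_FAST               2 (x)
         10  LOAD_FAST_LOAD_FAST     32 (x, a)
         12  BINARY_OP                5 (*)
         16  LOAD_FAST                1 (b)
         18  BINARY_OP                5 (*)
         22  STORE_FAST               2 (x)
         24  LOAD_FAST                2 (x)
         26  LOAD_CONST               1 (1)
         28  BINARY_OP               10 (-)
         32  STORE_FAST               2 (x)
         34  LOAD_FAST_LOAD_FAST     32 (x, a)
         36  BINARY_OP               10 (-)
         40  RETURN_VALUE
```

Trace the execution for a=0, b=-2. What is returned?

LOAD_FAST_LOAD_FAST b,b → push -2,-2. Stack: [-2, -2]
BINARY_OP + → -2 + -2 = -4. Stack: [-4]
STORE_FAST x → x=-4. Stack: []
LOAD_FAST_LOAD_FAST x,a → push -4,0. Stack: [-4, 0]
BINARY_OP * → -4 * 0 = 0. Stack: [0]
LOAD_FAST b → push -2. Stack: [0, -2]
BINARY_OP * → 0 * -2 = 0. Stack: [0]
STORE_FAST x → x=0. Stack: []
LOAD_FAST x → push 0. Stack: [0]
LOAD_CONST → push 1. Stack: [0, 1]
BINARY_OP - → 0 - 1 = -1. Stack: [-1]
STORE_FAST x → x=-1. Stack: []
LOAD_FAST_LOAD_FAST x,a → push -1,0. Stack: [-1, 0]
BINARY_OP - → -1 - 0 = -1. Stack: [-1]
RETURN_VALUE → return -1.

-1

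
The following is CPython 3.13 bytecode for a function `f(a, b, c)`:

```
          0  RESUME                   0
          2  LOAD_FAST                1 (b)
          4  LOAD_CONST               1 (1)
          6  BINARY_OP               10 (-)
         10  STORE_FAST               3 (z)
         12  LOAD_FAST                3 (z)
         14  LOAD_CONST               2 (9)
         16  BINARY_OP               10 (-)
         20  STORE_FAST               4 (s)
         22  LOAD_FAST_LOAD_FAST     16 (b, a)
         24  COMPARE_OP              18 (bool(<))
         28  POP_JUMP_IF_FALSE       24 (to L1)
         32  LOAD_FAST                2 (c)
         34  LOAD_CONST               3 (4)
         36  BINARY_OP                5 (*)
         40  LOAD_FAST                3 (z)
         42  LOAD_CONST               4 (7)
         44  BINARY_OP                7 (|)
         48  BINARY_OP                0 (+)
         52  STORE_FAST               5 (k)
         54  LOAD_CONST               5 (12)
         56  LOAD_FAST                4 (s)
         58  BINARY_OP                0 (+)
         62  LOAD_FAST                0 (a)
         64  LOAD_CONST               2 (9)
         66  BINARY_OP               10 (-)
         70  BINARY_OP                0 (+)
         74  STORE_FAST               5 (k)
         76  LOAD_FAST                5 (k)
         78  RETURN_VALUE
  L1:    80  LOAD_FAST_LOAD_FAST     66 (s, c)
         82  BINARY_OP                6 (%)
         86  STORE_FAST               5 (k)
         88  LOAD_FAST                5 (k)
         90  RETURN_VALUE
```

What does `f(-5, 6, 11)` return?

LOAD_FAST b → push 6. Stack: [6]
LOAD_CONST → push 1. Stack: [6, 1]
BINARY_OP - → 6 - 1 = 5. Stack: [5]
STORE_FAST z → z=5. Stack: []
LOAD_FAST z → push 5. Stack: [5]
LOAD_CONST → push 9. Stack: [5, 9]
BINARY_OP - → 5 - 9 = -4. Stack: [-4]
STORE_FAST s → s=-4. Stack: []
LOAD_FAST_LOAD_FAST b,a → push 6,-5. Stack: [6, -5]
COMPARE_OP bool(<) → 6 vs -5 = False. Stack: [False]
POP_JUMP_IF_FALSE → pop False; jump. Stack: []
LOAD_FAST_LOAD_FAST s,c → push -4,11. Stack: [-4, 11]
BINARY_OP % → -4 % 11 = 7. Stack: [7]
STORE_FAST k → k=7. Stack: []
LOAD_FAST k → push 7. Stack: [7]
RETURN_VALUE → return 7.

7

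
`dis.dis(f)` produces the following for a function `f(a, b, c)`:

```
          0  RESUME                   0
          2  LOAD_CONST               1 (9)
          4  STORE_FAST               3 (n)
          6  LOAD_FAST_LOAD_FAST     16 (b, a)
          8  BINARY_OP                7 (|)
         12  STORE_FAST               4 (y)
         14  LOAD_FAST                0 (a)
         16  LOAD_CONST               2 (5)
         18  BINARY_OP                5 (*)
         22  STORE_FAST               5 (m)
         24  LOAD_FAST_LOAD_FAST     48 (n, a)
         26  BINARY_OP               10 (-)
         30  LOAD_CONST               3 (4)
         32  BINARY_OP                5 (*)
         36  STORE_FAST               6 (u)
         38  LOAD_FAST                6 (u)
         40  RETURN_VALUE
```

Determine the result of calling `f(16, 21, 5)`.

-28

LOAD_CONST → push 9. Stack: [9]
STORE_FAST n → n=9. Stack: []
LOAD_FAST_LOAD_FAST b,a → push 21,16. Stack: [21, 16]
BINARY_OP | → 21 | 16 = 21. Stack: [21]
STORE_FAST y → y=21. Stack: []
LOAD_FAST a → push 16. Stack: [16]
LOAD_CONST → push 5. Stack: [16, 5]
BINARY_OP * → 16 * 5 = 80. Stack: [80]
STORE_FAST m → m=80. Stack: []
LOAD_FAST_LOAD_FAST n,a → push 9,16. Stack: [9, 16]
BINARY_OP - → 9 - 16 = -7. Stack: [-7]
LOAD_CONST → push 4. Stack: [-7, 4]
BINARY_OP * → -7 * 4 = -28. Stack: [-28]
STORE_FAST u → u=-28. Stack: []
LOAD_FAST u → push -28. Stack: [-28]
RETURN_VALUE → return -28.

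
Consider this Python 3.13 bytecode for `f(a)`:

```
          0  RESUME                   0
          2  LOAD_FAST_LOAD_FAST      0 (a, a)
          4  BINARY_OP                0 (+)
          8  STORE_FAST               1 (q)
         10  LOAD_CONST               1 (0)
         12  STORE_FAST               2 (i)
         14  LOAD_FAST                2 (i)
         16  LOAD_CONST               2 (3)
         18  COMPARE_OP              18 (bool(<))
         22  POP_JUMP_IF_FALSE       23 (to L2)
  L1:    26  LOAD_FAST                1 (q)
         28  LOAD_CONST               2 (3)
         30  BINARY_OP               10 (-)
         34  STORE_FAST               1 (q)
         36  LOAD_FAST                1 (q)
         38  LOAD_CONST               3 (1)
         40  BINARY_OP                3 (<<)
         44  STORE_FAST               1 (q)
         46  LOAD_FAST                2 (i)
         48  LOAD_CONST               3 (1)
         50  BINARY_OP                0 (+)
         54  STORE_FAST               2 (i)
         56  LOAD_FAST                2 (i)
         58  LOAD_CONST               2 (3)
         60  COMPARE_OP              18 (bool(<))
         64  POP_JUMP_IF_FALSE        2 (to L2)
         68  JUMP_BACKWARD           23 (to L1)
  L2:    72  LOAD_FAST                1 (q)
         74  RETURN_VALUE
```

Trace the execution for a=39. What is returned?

582

LOAD_FAST_LOAD_FAST a,a → push 39,39. Stack: [39, 39]
BINARY_OP + → 39 + 39 = 78. Stack: [78]
STORE_FAST q → q=78. Stack: []
LOAD_CONST → push 0. Stack: [0]
STORE_FAST i → i=0. Stack: []
LOAD_FAST i → push 0. Stack: [0]
LOAD_CONST → push 3. Stack: [0, 3]
COMPARE_OP bool(<) → 0 vs 3 = True. Stack: [True]
POP_JUMP_IF_FALSE → pop True; no jump. Stack: []
LOAD_FAST q → push 78. Stack: [78]
LOAD_CONST → push 3. Stack: [78, 3]
BINARY_OP - → 78 - 3 = 75. Stack: [75]
STORE_FAST q → q=75. Stack: []
LOAD_FAST q → push 75. Stack: [75]
LOAD_CONST → push 1. Stack: [75, 1]
BINARY_OP << → 75 << 1 = 150. Stack: [150]
STORE_FAST q → q=150. Stack: []
LOAD_FAST i → push 0. Stack: [0]
LOAD_CONST → push 1. Stack: [0, 1]
BINARY_OP + → 0 + 1 = 1. Stack: [1]
STORE_FAST i → i=1. Stack: []
LOAD_FAST i → push 1. Stack: [1]
LOAD_CONST → push 3. Stack: [1, 3]
COMPARE_OP bool(<) → 1 vs 3 = True. Stack: [True]
POP_JUMP_IF_FALSE → pop True; no jump. Stack: []
LOAD_FAST q → push 150. Stack: [150]
LOAD_CONST → push 3. Stack: [150, 3]
BINARY_OP - → 150 - 3 = 147. Stack: [147]
STORE_FAST q → q=147. Stack: []
LOAD_FAST q → push 147. Stack: [147]
LOAD_CONST → push 1. Stack: [147, 1]
BINARY_OP << → 147 << 1 = 294. Stack: [294]
STORE_FAST q → q=294. Stack: []
LOAD_FAST i → push 1. Stack: [1]
LOAD_CONST → push 1. Stack: [1, 1]
BINARY_OP + → 1 + 1 = 2. Stack: [2]
STORE_FAST i → i=2. Stack: []
LOAD_FAST i → push 2. Stack: [2]
LOAD_CONST → push 3. Stack: [2, 3]
COMPARE_OP bool(<) → 2 vs 3 = True. Stack: [True]
POP_JUMP_IF_FALSE → pop True; no jump. Stack: []
LOAD_FAST q → push 294. Stack: [294]
LOAD_CONST → push 3. Stack: [294, 3]
BINARY_OP - → 294 - 3 = 291. Stack: [291]
STORE_FAST q → q=291. Stack: []
LOAD_FAST q → push 291. Stack: [291]
LOAD_CONST → push 1. Stack: [291, 1]
BINARY_OP << → 291 << 1 = 582. Stack: [582]
STORE_FAST q → q=582. Stack: []
LOAD_FAST i → push 2. Stack: [2]
LOAD_CONST → push 1. Stack: [2, 1]
BINARY_OP + → 2 + 1 = 3. Stack: [3]
STORE_FAST i → i=3. Stack: []
LOAD_FAST i → push 3. Stack: [3]
LOAD_CONST → push 3. Stack: [3, 3]
COMPARE_OP bool(<) → 3 vs 3 = False. Stack: [False]
POP_JUMP_IF_FALSE → pop False; jump. Stack: []
LOAD_FAST q → push 582. Stack: [582]
RETURN_VALUE → return 582.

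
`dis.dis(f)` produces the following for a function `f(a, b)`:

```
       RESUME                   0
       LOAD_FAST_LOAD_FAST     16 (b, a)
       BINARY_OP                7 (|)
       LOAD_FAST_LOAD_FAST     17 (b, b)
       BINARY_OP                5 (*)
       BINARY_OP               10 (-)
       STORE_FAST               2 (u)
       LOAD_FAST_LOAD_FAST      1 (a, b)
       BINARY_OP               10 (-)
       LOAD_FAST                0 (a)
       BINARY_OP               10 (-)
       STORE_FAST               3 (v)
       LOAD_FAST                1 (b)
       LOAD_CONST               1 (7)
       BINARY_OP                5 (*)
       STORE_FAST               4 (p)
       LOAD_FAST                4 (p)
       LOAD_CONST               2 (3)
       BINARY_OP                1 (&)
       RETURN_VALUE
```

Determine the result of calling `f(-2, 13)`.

3

LOAD_FAST_LOAD_FAST b,a → push 13,-2. Stack: [13, -2]
BINARY_OP | → 13 | -2 = -1. Stack: [-1]
LOAD_FAST_LOAD_FAST b,b → push 13,13. Stack: [-1, 13, 13]
BINARY_OP * → 13 * 13 = 169. Stack: [-1, 169]
BINARY_OP - → -1 - 169 = -170. Stack: [-170]
STORE_FAST u → u=-170. Stack: []
LOAD_FAST_LOAD_FAST a,b → push -2,13. Stack: [-2, 13]
BINARY_OP - → -2 - 13 = -15. Stack: [-15]
LOAD_FAST a → push -2. Stack: [-15, -2]
BINARY_OP - → -15 - -2 = -13. Stack: [-13]
STORE_FAST v → v=-13. Stack: []
LOAD_FAST b → push 13. Stack: [13]
LOAD_CONST → push 7. Stack: [13, 7]
BINARY_OP * → 13 * 7 = 91. Stack: [91]
STORE_FAST p → p=91. Stack: []
LOAD_FAST p → push 91. Stack: [91]
LOAD_CONST → push 3. Stack: [91, 3]
BINARY_OP & → 91 & 3 = 3. Stack: [3]
RETURN_VALUE → return 3.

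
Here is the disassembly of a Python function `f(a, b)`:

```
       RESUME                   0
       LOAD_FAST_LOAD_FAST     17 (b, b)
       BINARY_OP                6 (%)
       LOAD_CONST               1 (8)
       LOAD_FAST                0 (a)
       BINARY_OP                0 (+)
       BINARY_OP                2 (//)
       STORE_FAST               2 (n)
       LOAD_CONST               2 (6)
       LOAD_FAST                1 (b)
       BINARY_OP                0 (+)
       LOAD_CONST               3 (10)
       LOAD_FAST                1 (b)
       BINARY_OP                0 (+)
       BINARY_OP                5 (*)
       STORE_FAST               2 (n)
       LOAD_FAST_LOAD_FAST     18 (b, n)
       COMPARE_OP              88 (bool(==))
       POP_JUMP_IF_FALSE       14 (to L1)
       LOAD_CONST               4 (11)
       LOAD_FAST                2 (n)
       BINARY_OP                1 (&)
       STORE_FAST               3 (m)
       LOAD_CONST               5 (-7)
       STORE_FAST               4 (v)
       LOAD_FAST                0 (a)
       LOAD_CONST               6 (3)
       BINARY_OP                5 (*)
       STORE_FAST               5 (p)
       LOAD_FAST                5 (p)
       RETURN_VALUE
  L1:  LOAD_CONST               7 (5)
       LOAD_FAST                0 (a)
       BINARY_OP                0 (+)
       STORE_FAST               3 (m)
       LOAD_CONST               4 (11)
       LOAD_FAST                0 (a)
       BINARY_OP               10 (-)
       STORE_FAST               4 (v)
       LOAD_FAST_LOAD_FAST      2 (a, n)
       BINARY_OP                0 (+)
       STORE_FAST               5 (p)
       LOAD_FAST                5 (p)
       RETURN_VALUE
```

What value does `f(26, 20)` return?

806

LOAD_FAST_LOAD_FAST b,b → push 20,20. Stack: [20, 20]
BINARY_OP % → 20 % 20 = 0. Stack: [0]
LOAD_CONST → push 8. Stack: [0, 8]
LOAD_FAST a → push 26. Stack: [0, 8, 26]
BINARY_OP + → 8 + 26 = 34. Stack: [0, 34]
BINARY_OP // → 0 // 34 = 0. Stack: [0]
STORE_FAST n → n=0. Stack: []
LOAD_CONST → push 6. Stack: [6]
LOAD_FAST b → push 20. Stack: [6, 20]
BINARY_OP + → 6 + 20 = 26. Stack: [26]
LOAD_CONST → push 10. Stack: [26, 10]
LOAD_FAST b → push 20. Stack: [26, 10, 20]
BINARY_OP + → 10 + 20 = 30. Stack: [26, 30]
BINARY_OP * → 26 * 30 = 780. Stack: [780]
STORE_FAST n → n=780. Stack: []
LOAD_FAST_LOAD_FAST b,n → push 20,780. Stack: [20, 780]
COMPARE_OP bool(==) → 20 vs 780 = False. Stack: [False]
POP_JUMP_IF_FALSE → pop False; jump. Stack: []
LOAD_CONST → push 5. Stack: [5]
LOAD_FAST a → push 26. Stack: [5, 26]
BINARY_OP + → 5 + 26 = 31. Stack: [31]
STORE_FAST m → m=31. Stack: []
LOAD_CONST → push 11. Stack: [11]
LOAD_FAST a → push 26. Stack: [11, 26]
BINARY_OP - → 11 - 26 = -15. Stack: [-15]
STORE_FAST v → v=-15. Stack: []
LOAD_FAST_LOAD_FAST a,n → push 26,780. Stack: [26, 780]
BINARY_OP + → 26 + 780 = 806. Stack: [806]
STORE_FAST p → p=806. Stack: []
LOAD_FAST p → push 806. Stack: [806]
RETURN_VALUE → return 806.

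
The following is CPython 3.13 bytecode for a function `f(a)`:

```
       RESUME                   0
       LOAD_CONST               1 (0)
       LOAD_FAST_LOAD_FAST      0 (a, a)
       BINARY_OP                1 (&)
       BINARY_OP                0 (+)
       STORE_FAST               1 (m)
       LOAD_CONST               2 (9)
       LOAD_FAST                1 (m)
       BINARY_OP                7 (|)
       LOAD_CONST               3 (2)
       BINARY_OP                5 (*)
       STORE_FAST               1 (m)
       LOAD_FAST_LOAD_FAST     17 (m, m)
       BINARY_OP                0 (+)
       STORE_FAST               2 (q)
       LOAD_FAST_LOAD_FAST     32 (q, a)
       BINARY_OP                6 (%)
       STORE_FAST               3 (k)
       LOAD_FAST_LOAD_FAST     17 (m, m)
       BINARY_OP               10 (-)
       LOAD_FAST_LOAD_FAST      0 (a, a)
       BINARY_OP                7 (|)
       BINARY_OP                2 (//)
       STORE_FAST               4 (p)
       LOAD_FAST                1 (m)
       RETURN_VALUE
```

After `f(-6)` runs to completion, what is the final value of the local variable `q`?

LOAD_CONST → push 0. Stack: [0]
LOAD_FAST_LOAD_FAST a,a → push -6,-6. Stack: [0, -6, -6]
BINARY_OP & → -6 & -6 = -6. Stack: [0, -6]
BINARY_OP + → 0 + -6 = -6. Stack: [-6]
STORE_FAST m → m=-6. Stack: []
LOAD_CONST → push 9. Stack: [9]
LOAD_FAST m → push -6. Stack: [9, -6]
BINARY_OP | → 9 | -6 = -5. Stack: [-5]
LOAD_CONST → push 2. Stack: [-5, 2]
BINARY_OP * → -5 * 2 = -10. Stack: [-10]
STORE_FAST m → m=-10. Stack: []
LOAD_FAST_LOAD_FAST m,m → push -10,-10. Stack: [-10, -10]
BINARY_OP + → -10 + -10 = -20. Stack: [-20]
STORE_FAST q → q=-20. Stack: []
LOAD_FAST_LOAD_FAST q,a → push -20,-6. Stack: [-20, -6]
BINARY_OP % → -20 % -6 = -2. Stack: [-2]
STORE_FAST k → k=-2. Stack: []
LOAD_FAST_LOAD_FAST m,m → push -10,-10. Stack: [-10, -10]
BINARY_OP - → -10 - -10 = 0. Stack: [0]
LOAD_FAST_LOAD_FAST a,a → push -6,-6. Stack: [0, -6, -6]
BINARY_OP | → -6 | -6 = -6. Stack: [0, -6]
BINARY_OP // → 0 // -6 = 0. Stack: [0]
STORE_FAST p → p=0. Stack: []
LOAD_FAST m → push -10. Stack: [-10]
RETURN_VALUE → return -10.

-20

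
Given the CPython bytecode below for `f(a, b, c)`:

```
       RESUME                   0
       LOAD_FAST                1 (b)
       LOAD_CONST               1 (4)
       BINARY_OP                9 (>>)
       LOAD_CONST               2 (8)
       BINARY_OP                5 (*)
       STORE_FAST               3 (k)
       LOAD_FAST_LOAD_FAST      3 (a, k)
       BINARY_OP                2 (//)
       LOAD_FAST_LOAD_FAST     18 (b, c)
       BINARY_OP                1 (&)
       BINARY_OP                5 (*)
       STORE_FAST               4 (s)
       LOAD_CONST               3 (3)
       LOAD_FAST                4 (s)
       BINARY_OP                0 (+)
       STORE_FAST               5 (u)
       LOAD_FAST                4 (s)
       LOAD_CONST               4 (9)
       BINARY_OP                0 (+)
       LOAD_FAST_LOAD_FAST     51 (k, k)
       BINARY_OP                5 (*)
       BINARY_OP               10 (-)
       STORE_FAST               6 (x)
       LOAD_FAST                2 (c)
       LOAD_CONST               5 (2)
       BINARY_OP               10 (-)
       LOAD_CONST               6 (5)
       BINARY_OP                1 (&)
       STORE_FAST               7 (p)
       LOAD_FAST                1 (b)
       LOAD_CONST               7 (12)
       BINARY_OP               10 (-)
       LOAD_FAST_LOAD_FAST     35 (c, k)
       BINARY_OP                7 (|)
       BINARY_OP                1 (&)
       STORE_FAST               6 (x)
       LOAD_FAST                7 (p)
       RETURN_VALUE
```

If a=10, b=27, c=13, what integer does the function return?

LOAD_FAST b → push 27. Stack: [27]
LOAD_CONST → push 4. Stack: [27, 4]
BINARY_OP >> → 27 >> 4 = 1. Stack: [1]
LOAD_CONST → push 8. Stack: [1, 8]
BINARY_OP * → 1 * 8 = 8. Stack: [8]
STORE_FAST k → k=8. Stack: []
LOAD_FAST_LOAD_FAST a,k → push 10,8. Stack: [10, 8]
BINARY_OP // → 10 // 8 = 1. Stack: [1]
LOAD_FAST_LOAD_FAST b,c → push 27,13. Stack: [1, 27, 13]
BINARY_OP & → 27 & 13 = 9. Stack: [1, 9]
BINARY_OP * → 1 * 9 = 9. Stack: [9]
STORE_FAST s → s=9. Stack: []
LOAD_CONST → push 3. Stack: [3]
LOAD_FAST s → push 9. Stack: [3, 9]
BINARY_OP + → 3 + 9 = 12. Stack: [12]
STORE_FAST u → u=12. Stack: []
LOAD_FAST s → push 9. Stack: [9]
LOAD_CONST → push 9. Stack: [9, 9]
BINARY_OP + → 9 + 9 = 18. Stack: [18]
LOAD_FAST_LOAD_FAST k,k → push 8,8. Stack: [18, 8, 8]
BINARY_OP * → 8 * 8 = 64. Stack: [18, 64]
BINARY_OP - → 18 - 64 = -46. Stack: [-46]
STORE_FAST x → x=-46. Stack: []
LOAD_FAST c → push 13. Stack: [13]
LOAD_CONST → push 2. Stack: [13, 2]
BINARY_OP - → 13 - 2 = 11. Stack: [11]
LOAD_CONST → push 5. Stack: [11, 5]
BINARY_OP & → 11 & 5 = 1. Stack: [1]
STORE_FAST p → p=1. Stack: []
LOAD_FAST b → push 27. Stack: [27]
LOAD_CONST → push 12. Stack: [27, 12]
BINARY_OP - → 27 - 12 = 15. Stack: [15]
LOAD_FAST_LOAD_FAST c,k → push 13,8. Stack: [15, 13, 8]
BINARY_OP | → 13 | 8 = 13. Stack: [15, 13]
BINARY_OP & → 15 & 13 = 13. Stack: [13]
STORE_FAST x → x=13. Stack: []
LOAD_FAST p → push 1. Stack: [1]
RETURN_VALUE → return 1.

1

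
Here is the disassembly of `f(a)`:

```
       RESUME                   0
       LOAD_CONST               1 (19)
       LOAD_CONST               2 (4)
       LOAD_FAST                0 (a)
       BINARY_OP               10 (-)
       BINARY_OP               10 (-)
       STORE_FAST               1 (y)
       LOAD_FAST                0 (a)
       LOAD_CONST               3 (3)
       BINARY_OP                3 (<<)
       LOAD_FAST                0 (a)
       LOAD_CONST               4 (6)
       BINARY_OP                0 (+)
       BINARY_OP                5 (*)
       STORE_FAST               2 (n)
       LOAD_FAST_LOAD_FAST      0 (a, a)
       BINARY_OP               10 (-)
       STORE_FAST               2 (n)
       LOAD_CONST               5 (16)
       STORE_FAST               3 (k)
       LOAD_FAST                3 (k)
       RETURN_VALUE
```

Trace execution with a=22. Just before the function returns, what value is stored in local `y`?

37

LOAD_CONST → push 19. Stack: [19]
LOAD_CONST → push 4. Stack: [19, 4]
LOAD_FAST a → push 22. Stack: [19, 4, 22]
BINARY_OP - → 4 - 22 = -18. Stack: [19, -18]
BINARY_OP - → 19 - -18 = 37. Stack: [37]
STORE_FAST y → y=37. Stack: []
LOAD_FAST a → push 22. Stack: [22]
LOAD_CONST → push 3. Stack: [22, 3]
BINARY_OP << → 22 << 3 = 176. Stack: [176]
LOAD_FAST a → push 22. Stack: [176, 22]
LOAD_CONST → push 6. Stack: [176, 22, 6]
BINARY_OP + → 22 + 6 = 28. Stack: [176, 28]
BINARY_OP * → 176 * 28 = 4928. Stack: [4928]
STORE_FAST n → n=4928. Stack: []
LOAD_FAST_LOAD_FAST a,a → push 22,22. Stack: [22, 22]
BINARY_OP - → 22 - 22 = 0. Stack: [0]
STORE_FAST n → n=0. Stack: []
LOAD_CONST → push 16. Stack: [16]
STORE_FAST k → k=16. Stack: []
LOAD_FAST k → push 16. Stack: [16]
RETURN_VALUE → return 16.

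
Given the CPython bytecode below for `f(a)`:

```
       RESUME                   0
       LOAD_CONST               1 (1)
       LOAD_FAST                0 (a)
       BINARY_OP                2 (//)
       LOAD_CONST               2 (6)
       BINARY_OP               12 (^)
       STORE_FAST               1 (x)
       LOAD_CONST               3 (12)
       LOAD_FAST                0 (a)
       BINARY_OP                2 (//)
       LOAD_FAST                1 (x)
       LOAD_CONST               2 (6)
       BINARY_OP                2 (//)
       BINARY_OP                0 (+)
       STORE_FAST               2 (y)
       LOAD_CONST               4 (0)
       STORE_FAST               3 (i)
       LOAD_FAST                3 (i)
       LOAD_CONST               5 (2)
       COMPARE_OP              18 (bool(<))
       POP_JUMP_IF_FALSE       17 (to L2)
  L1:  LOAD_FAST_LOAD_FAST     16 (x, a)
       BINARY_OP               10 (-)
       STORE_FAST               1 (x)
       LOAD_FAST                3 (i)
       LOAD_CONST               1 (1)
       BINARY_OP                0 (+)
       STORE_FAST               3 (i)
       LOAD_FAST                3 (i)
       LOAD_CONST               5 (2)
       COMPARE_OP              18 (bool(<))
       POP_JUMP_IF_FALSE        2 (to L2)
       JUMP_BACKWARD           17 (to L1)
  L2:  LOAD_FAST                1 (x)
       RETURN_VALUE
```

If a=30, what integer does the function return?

-54

LOAD_CONST → push 1. Stack: [1]
LOAD_FAST a → push 30. Stack: [1, 30]
BINARY_OP // → 1 // 30 = 0. Stack: [0]
LOAD_CONST → push 6. Stack: [0, 6]
BINARY_OP ^ → 0 ^ 6 = 6. Stack: [6]
STORE_FAST x → x=6. Stack: []
LOAD_CONST → push 12. Stack: [12]
LOAD_FAST a → push 30. Stack: [12, 30]
BINARY_OP // → 12 // 30 = 0. Stack: [0]
LOAD_FAST x → push 6. Stack: [0, 6]
LOAD_CONST → push 6. Stack: [0, 6, 6]
BINARY_OP // → 6 // 6 = 1. Stack: [0, 1]
BINARY_OP + → 0 + 1 = 1. Stack: [1]
STORE_FAST y → y=1. Stack: []
LOAD_CONST → push 0. Stack: [0]
STORE_FAST i → i=0. Stack: []
LOAD_FAST i → push 0. Stack: [0]
LOAD_CONST → push 2. Stack: [0, 2]
COMPARE_OP bool(<) → 0 vs 2 = True. Stack: [True]
POP_JUMP_IF_FALSE → pop True; no jump. Stack: []
LOAD_FAST_LOAD_FAST x,a → push 6,30. Stack: [6, 30]
BINARY_OP - → 6 - 30 = -24. Stack: [-24]
STORE_FAST x → x=-24. Stack: []
LOAD_FAST i → push 0. Stack: [0]
LOAD_CONST → push 1. Stack: [0, 1]
BINARY_OP + → 0 + 1 = 1. Stack: [1]
STORE_FAST i → i=1. Stack: []
LOAD_FAST i → push 1. Stack: [1]
LOAD_CONST → push 2. Stack: [1, 2]
COMPARE_OP bool(<) → 1 vs 2 = True. Stack: [True]
POP_JUMP_IF_FALSE → pop True; no jump. Stack: []
LOAD_FAST_LOAD_FAST x,a → push -24,30. Stack: [-24, 30]
BINARY_OP - → -24 - 30 = -54. Stack: [-54]
STORE_FAST x → x=-54. Stack: []
LOAD_FAST i → push 1. Stack: [1]
LOAD_CONST → push 1. Stack: [1, 1]
BINARY_OP + → 1 + 1 = 2. Stack: [2]
STORE_FAST i → i=2. Stack: []
LOAD_FAST i → push 2. Stack: [2]
LOAD_CONST → push 2. Stack: [2, 2]
COMPARE_OP bool(<) → 2 vs 2 = False. Stack: [False]
POP_JUMP_IF_FALSE → pop False; jump. Stack: []
LOAD_FAST x → push -54. Stack: [-54]
RETURN_VALUE → return -54.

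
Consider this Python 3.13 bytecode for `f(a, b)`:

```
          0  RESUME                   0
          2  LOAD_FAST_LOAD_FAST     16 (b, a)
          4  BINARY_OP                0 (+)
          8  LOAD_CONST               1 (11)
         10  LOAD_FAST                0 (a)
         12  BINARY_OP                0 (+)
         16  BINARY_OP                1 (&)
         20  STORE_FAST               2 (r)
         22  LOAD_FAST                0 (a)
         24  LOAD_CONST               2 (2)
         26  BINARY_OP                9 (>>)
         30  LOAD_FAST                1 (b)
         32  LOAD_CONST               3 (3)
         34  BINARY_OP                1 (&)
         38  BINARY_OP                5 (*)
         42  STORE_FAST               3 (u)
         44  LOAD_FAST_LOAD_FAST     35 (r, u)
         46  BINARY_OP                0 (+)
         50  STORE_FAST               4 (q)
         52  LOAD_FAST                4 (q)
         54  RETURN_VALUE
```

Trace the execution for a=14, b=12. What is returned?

24

LOAD_FAST_LOAD_FAST b,a → push 12,14. Stack: [12, 14]
BINARY_OP + → 12 + 14 = 26. Stack: [26]
LOAD_CONST → push 11. Stack: [26, 11]
LOAD_FAST a → push 14. Stack: [26, 11, 14]
BINARY_OP + → 11 + 14 = 25. Stack: [26, 25]
BINARY_OP & → 26 & 25 = 24. Stack: [24]
STORE_FAST r → r=24. Stack: []
LOAD_FAST a → push 14. Stack: [14]
LOAD_CONST → push 2. Stack: [14, 2]
BINARY_OP >> → 14 >> 2 = 3. Stack: [3]
LOAD_FAST b → push 12. Stack: [3, 12]
LOAD_CONST → push 3. Stack: [3, 12, 3]
BINARY_OP & → 12 & 3 = 0. Stack: [3, 0]
BINARY_OP * → 3 * 0 = 0. Stack: [0]
STORE_FAST u → u=0. Stack: []
LOAD_FAST_LOAD_FAST r,u → push 24,0. Stack: [24, 0]
BINARY_OP + → 24 + 0 = 24. Stack: [24]
STORE_FAST q → q=24. Stack: []
LOAD_FAST q → push 24. Stack: [24]
RETURN_VALUE → return 24.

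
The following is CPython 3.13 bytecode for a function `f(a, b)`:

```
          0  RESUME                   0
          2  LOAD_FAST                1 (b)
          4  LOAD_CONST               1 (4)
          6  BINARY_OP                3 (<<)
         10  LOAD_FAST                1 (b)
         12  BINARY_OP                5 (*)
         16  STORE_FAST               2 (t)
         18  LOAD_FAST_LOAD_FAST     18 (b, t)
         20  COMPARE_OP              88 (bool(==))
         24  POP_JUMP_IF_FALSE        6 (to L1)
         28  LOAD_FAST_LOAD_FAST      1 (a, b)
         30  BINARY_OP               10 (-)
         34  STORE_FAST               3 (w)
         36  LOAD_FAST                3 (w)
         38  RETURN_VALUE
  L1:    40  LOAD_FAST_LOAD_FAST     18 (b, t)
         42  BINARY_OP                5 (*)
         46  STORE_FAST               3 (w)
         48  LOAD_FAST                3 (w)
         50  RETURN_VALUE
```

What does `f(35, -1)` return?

-16

LOAD_FAST b → push -1. Stack: [-1]
LOAD_CONST → push 4. Stack: [-1, 4]
BINARY_OP << → -1 << 4 = -16. Stack: [-16]
LOAD_FAST b → push -1. Stack: [-16, -1]
BINARY_OP * → -16 * -1 = 16. Stack: [16]
STORE_FAST t → t=16. Stack: []
LOAD_FAST_LOAD_FAST b,t → push -1,16. Stack: [-1, 16]
COMPARE_OP bool(==) → -1 vs 16 = False. Stack: [False]
POP_JUMP_IF_FALSE → pop False; jump. Stack: []
LOAD_FAST_LOAD_FAST b,t → push -1,16. Stack: [-1, 16]
BINARY_OP * → -1 * 16 = -16. Stack: [-16]
STORE_FAST w → w=-16. Stack: []
LOAD_FAST w → push -16. Stack: [-16]
RETURN_VALUE → return -16.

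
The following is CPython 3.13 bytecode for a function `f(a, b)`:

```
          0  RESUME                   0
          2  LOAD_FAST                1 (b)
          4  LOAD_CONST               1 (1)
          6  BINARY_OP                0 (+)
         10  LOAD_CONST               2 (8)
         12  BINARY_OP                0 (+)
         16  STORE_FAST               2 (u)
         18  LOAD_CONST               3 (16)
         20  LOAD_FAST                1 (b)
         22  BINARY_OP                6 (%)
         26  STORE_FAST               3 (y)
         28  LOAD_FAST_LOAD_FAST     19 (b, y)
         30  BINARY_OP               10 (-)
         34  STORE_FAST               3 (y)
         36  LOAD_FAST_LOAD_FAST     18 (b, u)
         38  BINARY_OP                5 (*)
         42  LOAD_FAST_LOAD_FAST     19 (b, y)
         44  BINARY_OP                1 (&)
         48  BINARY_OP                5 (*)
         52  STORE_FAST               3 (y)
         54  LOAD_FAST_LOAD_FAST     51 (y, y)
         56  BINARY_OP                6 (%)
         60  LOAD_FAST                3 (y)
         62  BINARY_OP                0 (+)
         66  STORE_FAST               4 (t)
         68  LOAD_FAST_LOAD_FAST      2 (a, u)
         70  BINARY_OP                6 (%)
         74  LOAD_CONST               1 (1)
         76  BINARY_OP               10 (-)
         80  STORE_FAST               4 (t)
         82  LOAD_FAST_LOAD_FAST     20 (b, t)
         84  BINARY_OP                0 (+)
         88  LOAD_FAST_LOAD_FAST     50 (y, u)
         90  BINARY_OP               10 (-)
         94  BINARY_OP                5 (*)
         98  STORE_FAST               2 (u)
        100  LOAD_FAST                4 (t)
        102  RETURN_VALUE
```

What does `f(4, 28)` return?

3

LOAD_FAST b → push 28. Stack: [28]
LOAD_CONST → push 1. Stack: [28, 1]
BINARY_OP + → 28 + 1 = 29. Stack: [29]
LOAD_CONST → push 8. Stack: [29, 8]
BINARY_OP + → 29 + 8 = 37. Stack: [37]
STORE_FAST u → u=37. Stack: []
LOAD_CONST → push 16. Stack: [16]
LOAD_FAST b → push 28. Stack: [16, 28]
BINARY_OP % → 16 % 28 = 16. Stack: [16]
STORE_FAST y → y=16. Stack: []
LOAD_FAST_LOAD_FAST b,y → push 28,16. Stack: [28, 16]
BINARY_OP - → 28 - 16 = 12. Stack: [12]
STORE_FAST y → y=12. Stack: []
LOAD_FAST_LOAD_FAST b,u → push 28,37. Stack: [28, 37]
BINARY_OP * → 28 * 37 = 1036. Stack: [1036]
LOAD_FAST_LOAD_FAST b,y → push 28,12. Stack: [1036, 28, 12]
BINARY_OP & → 28 & 12 = 12. Stack: [1036, 12]
BINARY_OP * → 1036 * 12 = 12432. Stack: [12432]
STORE_FAST y → y=12432. Stack: []
LOAD_FAST_LOAD_FAST y,y → push 12432,12432. Stack: [12432, 12432]
BINARY_OP % → 12432 % 12432 = 0. Stack: [0]
LOAD_FAST y → push 12432. Stack: [0, 12432]
BINARY_OP + → 0 + 12432 = 12432. Stack: [12432]
STORE_FAST t → t=12432. Stack: []
LOAD_FAST_LOAD_FAST a,u → push 4,37. Stack: [4, 37]
BINARY_OP % → 4 % 37 = 4. Stack: [4]
LOAD_CONST → push 1. Stack: [4, 1]
BINARY_OP - → 4 - 1 = 3. Stack: [3]
STORE_FAST t → t=3. Stack: []
LOAD_FAST_LOAD_FAST b,t → push 28,3. Stack: [28, 3]
BINARY_OP + → 28 + 3 = 31. Stack: [31]
LOAD_FAST_LOAD_FAST y,u → push 12432,37. Stack: [31, 12432, 37]
BINARY_OP - → 12432 - 37 = 12395. Stack: [31, 12395]
BINARY_OP * → 31 * 12395 = 384245. Stack: [384245]
STORE_FAST u → u=384245. Stack: []
LOAD_FAST t → push 3. Stack: [3]
RETURN_VALUE → return 3.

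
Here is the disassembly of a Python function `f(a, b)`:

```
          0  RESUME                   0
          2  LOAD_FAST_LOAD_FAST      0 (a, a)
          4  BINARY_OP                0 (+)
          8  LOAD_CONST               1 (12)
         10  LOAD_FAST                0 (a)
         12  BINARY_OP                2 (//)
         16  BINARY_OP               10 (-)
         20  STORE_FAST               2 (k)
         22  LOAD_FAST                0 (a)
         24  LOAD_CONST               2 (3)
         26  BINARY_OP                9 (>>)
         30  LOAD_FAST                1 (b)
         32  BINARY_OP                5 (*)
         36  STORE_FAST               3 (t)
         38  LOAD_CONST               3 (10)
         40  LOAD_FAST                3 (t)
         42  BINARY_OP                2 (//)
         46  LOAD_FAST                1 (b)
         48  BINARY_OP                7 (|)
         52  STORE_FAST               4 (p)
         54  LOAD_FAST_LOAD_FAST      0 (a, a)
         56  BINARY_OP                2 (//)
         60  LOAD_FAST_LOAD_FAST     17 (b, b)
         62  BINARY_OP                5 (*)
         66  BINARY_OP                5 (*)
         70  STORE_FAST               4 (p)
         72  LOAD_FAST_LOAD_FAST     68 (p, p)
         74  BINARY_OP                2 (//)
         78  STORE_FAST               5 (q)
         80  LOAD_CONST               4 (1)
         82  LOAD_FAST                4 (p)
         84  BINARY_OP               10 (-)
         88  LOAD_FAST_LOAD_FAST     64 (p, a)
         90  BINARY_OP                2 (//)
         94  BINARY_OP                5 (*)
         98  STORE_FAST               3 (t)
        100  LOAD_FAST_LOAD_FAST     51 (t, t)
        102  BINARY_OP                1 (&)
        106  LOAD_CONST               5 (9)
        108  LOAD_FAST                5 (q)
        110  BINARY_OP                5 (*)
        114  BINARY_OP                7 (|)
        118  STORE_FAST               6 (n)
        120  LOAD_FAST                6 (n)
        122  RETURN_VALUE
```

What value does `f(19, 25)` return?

-19959

LOAD_FAST_LOAD_FAST a,a → push 19,19. Stack: [19, 19]
BINARY_OP + → 19 + 19 = 38. Stack: [38]
LOAD_CONST → push 12. Stack: [38, 12]
LOAD_FAST a → push 19. Stack: [38, 12, 19]
BINARY_OP // → 12 // 19 = 0. Stack: [38, 0]
BINARY_OP - → 38 - 0 = 38. Stack: [38]
STORE_FAST k → k=38. Stack: []
LOAD_FAST a → push 19. Stack: [19]
LOAD_CONST → push 3. Stack: [19, 3]
BINARY_OP >> → 19 >> 3 = 2. Stack: [2]
LOAD_FAST b → push 25. Stack: [2, 25]
BINARY_OP * → 2 * 25 = 50. Stack: [50]
STORE_FAST t → t=50. Stack: []
LOAD_CONST → push 10. Stack: [10]
LOAD_FAST t → push 50. Stack: [10, 50]
BINARY_OP // → 10 // 50 = 0. Stack: [0]
LOAD_FAST b → push 25. Stack: [0, 25]
BINARY_OP | → 0 | 25 = 25. Stack: [25]
STORE_FAST p → p=25. Stack: []
LOAD_FAST_LOAD_FAST a,a → push 19,19. Stack: [19, 19]
BINARY_OP // → 19 // 19 = 1. Stack: [1]
LOAD_FAST_LOAD_FAST b,b → push 25,25. Stack: [1, 25, 25]
BINARY_OP * → 25 * 25 = 625. Stack: [1, 625]
BINARY_OP * → 1 * 625 = 625. Stack: [625]
STORE_FAST p → p=625. Stack: []
LOAD_FAST_LOAD_FAST p,p → push 625,625. Stack: [625, 625]
BINARY_OP // → 625 // 625 = 1. Stack: [1]
STORE_FAST q → q=1. Stack: []
LOAD_CONST → push 1. Stack: [1]
LOAD_FAST p → push 625. Stack: [1, 625]
BINARY_OP - → 1 - 625 = -624. Stack: [-624]
LOAD_FAST_LOAD_FAST p,a → push 625,19. Stack: [-624, 625, 19]
BINARY_OP // → 625 // 19 = 32. Stack: [-624, 32]
BINARY_OP * → -624 * 32 = -19968. Stack: [-19968]
STORE_FAST t → t=-19968. Stack: []
LOAD_FAST_LOAD_FAST t,t → push -19968,-19968. Stack: [-19968, -19968]
BINARY_OP & → -19968 & -19968 = -19968. Stack: [-19968]
LOAD_CONST → push 9. Stack: [-19968, 9]
LOAD_FAST q → push 1. Stack: [-19968, 9, 1]
BINARY_OP * → 9 * 1 = 9. Stack: [-19968, 9]
BINARY_OP | → -19968 | 9 = -19959. Stack: [-19959]
STORE_FAST n → n=-19959. Stack: []
LOAD_FAST n → push -19959. Stack: [-19959]
RETURN_VALUE → return -19959.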